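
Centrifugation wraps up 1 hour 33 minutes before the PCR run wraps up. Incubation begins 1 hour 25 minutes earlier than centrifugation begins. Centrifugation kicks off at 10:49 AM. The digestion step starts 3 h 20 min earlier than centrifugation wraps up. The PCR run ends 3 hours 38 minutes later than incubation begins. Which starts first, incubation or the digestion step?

the digestion step

Incubation starts at 10:49 AM − 85 min = 9:24 AM.
The PCR run ends at 9:24 AM + 218 min = 1:02 PM.
Centrifugation ends at 1:02 PM − 93 min = 11:29 AM.
The digestion step starts at 11:29 AM − 200 min = 8:09 AM.
Incubation starts at 9:24 AM and the digestion step starts at 8:09 AM, so the digestion step is first.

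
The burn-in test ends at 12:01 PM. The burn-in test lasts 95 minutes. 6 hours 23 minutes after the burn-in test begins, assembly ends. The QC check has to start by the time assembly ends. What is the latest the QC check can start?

4:49 PM

The burn-in test starts at 12:01 PM − 95 min = 10:26 AM.
Assembly ends at 10:26 AM + 383 min = 4:49 PM.
The QC check is bounded by assembly, so the latest it can start is 4:49 PM.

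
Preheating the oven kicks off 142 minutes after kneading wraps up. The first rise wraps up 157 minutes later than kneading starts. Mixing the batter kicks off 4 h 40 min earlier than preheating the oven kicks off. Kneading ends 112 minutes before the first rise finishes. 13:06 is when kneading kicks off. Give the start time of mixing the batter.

The first rise ends at 13:06 + 157 min = 15:43.
Kneading ends at 15:43 − 112 min = 13:51.
Preheating the oven starts at 13:51 + 142 min = 16:13.
Mixing the batter starts at 16:13 − 280 min = 11:33.

11:33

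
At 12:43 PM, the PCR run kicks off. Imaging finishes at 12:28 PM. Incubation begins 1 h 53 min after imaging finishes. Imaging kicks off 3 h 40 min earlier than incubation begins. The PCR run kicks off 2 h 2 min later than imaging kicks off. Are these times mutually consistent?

Yes

Incubation starts at 12:28 PM + 113 min = 2:21 PM.
Imaging starts at 2:21 PM − 220 min = 10:41 AM.
The PCR run starts at 10:41 AM + 122 min = 12:43 PM.
That matches the stated 12:43 PM, so the schedule is consistent.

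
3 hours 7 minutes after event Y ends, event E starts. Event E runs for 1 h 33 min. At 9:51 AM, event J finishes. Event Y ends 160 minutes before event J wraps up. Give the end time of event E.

Event Y ends at 9:51 AM − 160 min = 7:11 AM.
Event E starts at 7:11 AM + 187 min = 10:18 AM.
Event E ends at 10:18 AM + 93 min = 11:51 AM.

11:51 AM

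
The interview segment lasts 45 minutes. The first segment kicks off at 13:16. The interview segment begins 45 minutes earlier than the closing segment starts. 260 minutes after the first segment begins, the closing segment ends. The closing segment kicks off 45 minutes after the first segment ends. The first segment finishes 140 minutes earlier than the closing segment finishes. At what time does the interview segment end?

The closing segment ends at 13:16 + 260 min = 17:36.
The first segment ends at 17:36 − 140 min = 15:16.
The closing segment starts at 15:16 + 45 min = 16:01.
The interview segment starts at 16:01 − 45 min = 15:16.
The interview segment ends at 15:16 + 45 min = 16:01.

16:01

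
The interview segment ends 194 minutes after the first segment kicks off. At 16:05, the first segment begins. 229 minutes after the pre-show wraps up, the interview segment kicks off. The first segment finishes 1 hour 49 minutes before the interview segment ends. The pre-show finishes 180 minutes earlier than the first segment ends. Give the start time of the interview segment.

The interview segment ends at 16:05 + 194 min = 19:19.
The first segment ends at 19:19 − 109 min = 17:30.
The pre-show ends at 17:30 − 180 min = 14:30.
The interview segment starts at 14:30 + 229 min = 18:19.

18:19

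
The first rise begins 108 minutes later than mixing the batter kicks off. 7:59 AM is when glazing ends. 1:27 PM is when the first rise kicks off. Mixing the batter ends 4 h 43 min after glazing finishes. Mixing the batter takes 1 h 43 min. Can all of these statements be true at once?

No

Mixing the batter ends at 7:59 AM + 283 min = 12:42 PM.
Mixing the batter starts at 12:42 PM − 103 min = 10:59 AM.
The first rise starts at 10:59 AM + 108 min = 12:47 PM.
But the first rise is also said to start at 1:27 PM — a 40-minute conflict.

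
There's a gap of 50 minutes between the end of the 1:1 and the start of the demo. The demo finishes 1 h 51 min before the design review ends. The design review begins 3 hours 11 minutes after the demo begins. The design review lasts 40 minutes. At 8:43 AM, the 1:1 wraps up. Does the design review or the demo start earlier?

The demo starts at 8:43 AM + 50 min = 9:33 AM.
The design review starts at 9:33 AM + 191 min = 12:44 PM.
The design review starts at 12:44 PM and the demo starts at 9:33 AM, so the demo is first.

the demo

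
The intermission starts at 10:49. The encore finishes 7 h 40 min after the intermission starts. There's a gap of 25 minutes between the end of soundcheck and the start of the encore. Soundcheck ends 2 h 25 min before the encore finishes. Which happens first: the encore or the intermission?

The encore ends at 10:49 + 460 min = 18:29.
Soundcheck ends at 18:29 − 145 min = 16:04.
The encore starts at 16:04 + 25 min = 16:29.
The encore starts at 16:29 and the intermission starts at 10:49, so the intermission is first.

the intermission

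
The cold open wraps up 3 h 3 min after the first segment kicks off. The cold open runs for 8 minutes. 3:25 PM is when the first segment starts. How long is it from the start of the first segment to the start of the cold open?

The cold open ends at 3:25 PM + 183 min = 6:28 PM.
The cold open starts at 6:28 PM − 8 min = 6:20 PM.
From 3:25 PM to 6:20 PM is 175 minutes.

175 minutes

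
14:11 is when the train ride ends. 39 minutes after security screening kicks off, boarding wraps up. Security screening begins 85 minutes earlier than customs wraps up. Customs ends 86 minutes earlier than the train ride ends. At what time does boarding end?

11:59

Customs ends at 14:11 − 86 min = 12:45.
Security screening starts at 12:45 − 85 min = 11:20.
Boarding ends at 11:20 + 39 min = 11:59.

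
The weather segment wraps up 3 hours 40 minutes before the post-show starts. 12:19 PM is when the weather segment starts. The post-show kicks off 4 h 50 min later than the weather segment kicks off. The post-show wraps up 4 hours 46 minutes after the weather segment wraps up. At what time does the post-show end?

The post-show starts at 12:19 PM + 290 min = 5:09 PM.
The weather segment ends at 5:09 PM − 220 min = 1:29 PM.
The post-show ends at 1:29 PM + 286 min = 6:15 PM.

6:15 PM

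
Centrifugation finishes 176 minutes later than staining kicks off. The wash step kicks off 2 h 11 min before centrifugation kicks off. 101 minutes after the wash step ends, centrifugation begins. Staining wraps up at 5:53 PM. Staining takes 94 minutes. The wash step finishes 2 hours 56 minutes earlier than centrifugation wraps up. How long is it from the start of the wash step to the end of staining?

Staining starts at 5:53 PM − 94 min = 4:19 PM.
Centrifugation ends at 4:19 PM + 176 min = 7:15 PM.
The wash step ends at 7:15 PM − 176 min = 4:19 PM.
Centrifugation starts at 4:19 PM + 101 min = 6:00 PM.
The wash step starts at 6:00 PM − 131 min = 3:49 PM.
From 3:49 PM to 5:53 PM is 2 h 4 min.

2 h 4 min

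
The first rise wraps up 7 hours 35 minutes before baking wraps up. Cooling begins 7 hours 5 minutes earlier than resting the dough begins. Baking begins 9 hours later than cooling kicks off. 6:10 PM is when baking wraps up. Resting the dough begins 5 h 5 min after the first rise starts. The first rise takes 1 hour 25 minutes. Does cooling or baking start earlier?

The first rise ends at 6:10 PM − 455 min = 10:35 AM.
The first rise starts at 10:35 AM − 85 min = 9:10 AM.
Resting the dough starts at 9:10 AM + 305 min = 2:15 PM.
Cooling starts at 2:15 PM − 425 min = 7:10 AM.
Baking starts at 7:10 AM + 540 min = 4:10 PM.
Cooling starts at 7:10 AM and baking starts at 4:10 PM, so cooling is first.

cooling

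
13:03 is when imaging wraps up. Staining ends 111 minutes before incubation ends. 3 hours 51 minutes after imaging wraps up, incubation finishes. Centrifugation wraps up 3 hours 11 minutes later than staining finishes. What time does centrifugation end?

18:14

Incubation ends at 13:03 + 231 min = 16:54.
Staining ends at 16:54 − 111 min = 15:03.
Centrifugation ends at 15:03 + 191 min = 18:14.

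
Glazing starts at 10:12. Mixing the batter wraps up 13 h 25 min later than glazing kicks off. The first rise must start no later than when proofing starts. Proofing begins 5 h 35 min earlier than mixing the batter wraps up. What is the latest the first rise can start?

18:02

Mixing the batter ends at 10:12 + 805 min = 23:37.
Proofing starts at 23:37 − 335 min = 18:02.
The first rise is bounded by proofing, so the latest it can start is 18:02.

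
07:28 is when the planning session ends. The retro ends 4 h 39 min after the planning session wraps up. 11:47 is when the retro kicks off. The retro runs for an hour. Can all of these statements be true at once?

The retro ends at 07:28 + 279 min = 12:07.
The retro starts at 12:07 − 60 min = 11:07.
But the retro is also said to start at 11:47 — a 40-minute conflict.

No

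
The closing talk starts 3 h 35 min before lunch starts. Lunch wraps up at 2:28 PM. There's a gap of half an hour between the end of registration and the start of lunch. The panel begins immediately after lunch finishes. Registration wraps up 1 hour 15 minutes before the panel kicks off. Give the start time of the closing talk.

10:08 AM

The panel starts at 2:28 PM.
Registration ends at 2:28 PM − 75 min = 1:13 PM.
Lunch starts at 1:13 PM + 30 min = 1:43 PM.
The closing talk starts at 1:43 PM − 215 min = 10:08 AM.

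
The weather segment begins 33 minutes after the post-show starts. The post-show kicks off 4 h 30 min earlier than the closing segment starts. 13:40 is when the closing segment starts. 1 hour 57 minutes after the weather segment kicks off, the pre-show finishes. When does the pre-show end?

11:40

The post-show starts at 13:40 − 270 min = 09:10.
The weather segment starts at 09:10 + 33 min = 09:43.
The pre-show ends at 09:43 + 117 min = 11:40.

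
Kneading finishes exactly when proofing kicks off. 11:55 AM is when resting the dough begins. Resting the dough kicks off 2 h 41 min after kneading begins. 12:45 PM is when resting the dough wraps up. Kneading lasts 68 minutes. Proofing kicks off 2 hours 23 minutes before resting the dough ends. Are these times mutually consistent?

Proofing starts at 12:45 PM − 143 min = 10:22 AM.
So kneading ends at 10:22 AM.
Kneading starts at 10:22 AM − 68 min = 9:14 AM.
Resting the dough starts at 9:14 AM + 161 min = 11:55 AM.
That matches the stated 11:55 AM, so the schedule is consistent.

Yes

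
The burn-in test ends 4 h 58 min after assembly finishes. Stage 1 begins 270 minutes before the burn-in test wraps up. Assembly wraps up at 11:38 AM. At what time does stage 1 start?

12:06 PM

The burn-in test ends at 11:38 AM + 298 min = 4:36 PM.
Stage 1 starts at 4:36 PM − 270 min = 12:06 PM.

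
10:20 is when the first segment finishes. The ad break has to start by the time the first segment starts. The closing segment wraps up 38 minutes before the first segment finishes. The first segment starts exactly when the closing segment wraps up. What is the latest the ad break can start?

09:42

The closing segment ends at 10:20 − 38 min = 09:42.
So the first segment starts at 09:42.
The ad break is bounded by the first segment, so the latest it can start is 09:42.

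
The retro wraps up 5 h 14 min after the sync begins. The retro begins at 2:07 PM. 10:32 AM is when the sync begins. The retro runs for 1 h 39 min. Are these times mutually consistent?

The retro ends at 10:32 AM + 314 min = 3:46 PM.
The retro starts at 3:46 PM − 99 min = 2:07 PM.
That matches the stated 2:07 PM, so the schedule is consistent.

Yes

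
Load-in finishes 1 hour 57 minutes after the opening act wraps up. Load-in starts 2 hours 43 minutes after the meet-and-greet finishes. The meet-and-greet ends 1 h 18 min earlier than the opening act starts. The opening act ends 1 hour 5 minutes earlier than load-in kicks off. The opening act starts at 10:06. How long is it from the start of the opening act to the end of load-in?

The meet-and-greet ends at 10:06 − 78 min = 08:48.
Load-in starts at 08:48 + 163 min = 11:31.
The opening act ends at 11:31 − 65 min = 10:26.
Load-in ends at 10:26 + 117 min = 12:23.
From 10:06 to 12:23 is 2 hours 17 minutes.

2 hours 17 minutes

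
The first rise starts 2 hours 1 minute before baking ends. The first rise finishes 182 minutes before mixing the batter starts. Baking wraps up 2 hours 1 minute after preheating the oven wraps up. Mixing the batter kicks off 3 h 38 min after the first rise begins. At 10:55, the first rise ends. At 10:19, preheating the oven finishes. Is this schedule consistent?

Baking ends at 10:19 + 121 min = 12:20.
The first rise starts at 12:20 − 121 min = 10:19.
Mixing the batter starts at 10:19 + 218 min = 13:57.
The first rise ends at 13:57 − 182 min = 10:55.
That matches the stated 10:55, so the schedule is consistent.

Yes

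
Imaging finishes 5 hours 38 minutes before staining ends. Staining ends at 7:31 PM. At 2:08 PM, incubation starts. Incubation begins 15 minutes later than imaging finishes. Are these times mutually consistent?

Imaging ends at 7:31 PM − 338 min = 1:53 PM.
Incubation starts at 1:53 PM + 15 min = 2:08 PM.
That matches the stated 2:08 PM, so the schedule is consistent.

Yes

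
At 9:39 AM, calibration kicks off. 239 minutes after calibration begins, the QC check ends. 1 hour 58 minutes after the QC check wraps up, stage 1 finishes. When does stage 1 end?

3:36 PM

The QC check ends at 9:39 AM + 239 min = 1:38 PM.
Stage 1 ends at 1:38 PM + 118 min = 3:36 PM.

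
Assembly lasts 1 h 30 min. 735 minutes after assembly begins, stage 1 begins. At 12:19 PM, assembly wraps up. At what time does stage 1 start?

Assembly starts at 12:19 PM − 90 min = 10:49 AM.
Stage 1 starts at 10:49 AM + 735 min = 11:04 PM.

11:04 PM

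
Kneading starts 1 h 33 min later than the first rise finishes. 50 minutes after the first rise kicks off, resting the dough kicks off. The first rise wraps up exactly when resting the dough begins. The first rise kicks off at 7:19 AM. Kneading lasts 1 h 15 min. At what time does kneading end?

10:57 AM

Resting the dough starts at 7:19 AM + 50 min = 8:09 AM.
So the first rise ends at 8:09 AM.
Kneading starts at 8:09 AM + 93 min = 9:42 AM.
Kneading ends at 9:42 AM + 75 min = 10:57 AM.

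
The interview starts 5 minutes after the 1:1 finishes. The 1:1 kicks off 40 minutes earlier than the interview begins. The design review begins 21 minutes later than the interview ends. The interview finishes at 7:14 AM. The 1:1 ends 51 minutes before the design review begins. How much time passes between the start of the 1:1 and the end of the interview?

The design review starts at 7:14 AM + 21 min = 7:35 AM.
The 1:1 ends at 7:35 AM − 51 min = 6:44 AM.
The interview starts at 6:44 AM + 5 min = 6:49 AM.
The 1:1 starts at 6:49 AM − 40 min = 6:09 AM.
From 6:09 AM to 7:14 AM is 65 minutes.

65 minutes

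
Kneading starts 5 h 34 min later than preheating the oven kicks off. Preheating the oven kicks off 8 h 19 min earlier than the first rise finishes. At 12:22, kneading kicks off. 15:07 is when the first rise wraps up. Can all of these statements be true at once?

Preheating the oven starts at 15:07 − 499 min = 06:48.
Kneading starts at 06:48 + 334 min = 12:22.
That matches the stated 12:22, so the schedule is consistent.

Yes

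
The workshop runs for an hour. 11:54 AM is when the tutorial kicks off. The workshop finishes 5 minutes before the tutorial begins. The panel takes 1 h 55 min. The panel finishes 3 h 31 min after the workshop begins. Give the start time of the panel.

The workshop ends at 11:54 AM − 5 min = 11:49 AM.
The workshop starts at 11:49 AM − 60 min = 10:49 AM.
The panel ends at 10:49 AM + 211 min = 2:20 PM.
The panel starts at 2:20 PM − 115 min = 12:25 PM.

12:25 PM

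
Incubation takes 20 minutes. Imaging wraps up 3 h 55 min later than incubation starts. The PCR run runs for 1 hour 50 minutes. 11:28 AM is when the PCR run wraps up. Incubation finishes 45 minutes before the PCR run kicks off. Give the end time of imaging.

12:28 PM

The PCR run starts at 11:28 AM − 110 min = 9:38 AM.
Incubation ends at 9:38 AM − 45 min = 8:53 AM.
Incubation starts at 8:53 AM − 20 min = 8:33 AM.
Imaging ends at 8:33 AM + 235 min = 12:28 PM.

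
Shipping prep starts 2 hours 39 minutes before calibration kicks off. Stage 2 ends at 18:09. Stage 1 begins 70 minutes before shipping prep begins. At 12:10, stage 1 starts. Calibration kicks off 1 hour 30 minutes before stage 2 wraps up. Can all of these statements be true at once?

Calibration starts at 18:09 − 90 min = 16:39.
Shipping prep starts at 16:39 − 159 min = 14:00.
Stage 1 starts at 14:00 − 70 min = 12:50.
But stage 1 is also said to start at 12:10 — a 40-minute conflict.

No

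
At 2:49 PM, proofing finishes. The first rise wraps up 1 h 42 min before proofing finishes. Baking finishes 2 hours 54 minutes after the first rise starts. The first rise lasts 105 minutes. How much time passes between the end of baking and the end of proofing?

33 minutes

The first rise ends at 2:49 PM − 102 min = 1:07 PM.
The first rise starts at 1:07 PM − 105 min = 11:22 AM.
Baking ends at 11:22 AM + 174 min = 2:16 PM.
From 2:16 PM to 2:49 PM is 33 minutes.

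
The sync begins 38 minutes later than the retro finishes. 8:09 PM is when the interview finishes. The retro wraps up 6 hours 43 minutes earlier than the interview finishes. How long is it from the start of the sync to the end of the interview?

The retro ends at 8:09 PM − 403 min = 1:26 PM.
The sync starts at 1:26 PM + 38 min = 2:04 PM.
From 2:04 PM to 8:09 PM is 365 minutes.

365 minutes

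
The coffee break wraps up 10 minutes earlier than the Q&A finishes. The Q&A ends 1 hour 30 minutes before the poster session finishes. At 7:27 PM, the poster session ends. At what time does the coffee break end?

The Q&A ends at 7:27 PM − 90 min = 5:57 PM.
The coffee break ends at 5:57 PM − 10 min = 5:47 PM.

5:47 PM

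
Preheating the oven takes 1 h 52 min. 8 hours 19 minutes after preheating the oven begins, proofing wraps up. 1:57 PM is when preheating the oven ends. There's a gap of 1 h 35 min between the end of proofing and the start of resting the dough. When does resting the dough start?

9:59 PM

Preheating the oven starts at 1:57 PM − 112 min = 12:05 PM.
Proofing ends at 12:05 PM + 499 min = 8:24 PM.
Resting the dough starts at 8:24 PM + 95 min = 9:59 PM.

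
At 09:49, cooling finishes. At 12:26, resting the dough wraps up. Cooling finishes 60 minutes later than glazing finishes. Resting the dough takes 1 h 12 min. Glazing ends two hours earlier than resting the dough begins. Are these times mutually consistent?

Resting the dough starts at 12:26 − 72 min = 11:14.
Glazing ends at 11:14 − 120 min = 09:14.
Cooling ends at 09:14 + 60 min = 10:14.
But cooling is also said to end at 09:49 — a 25-minute conflict.

No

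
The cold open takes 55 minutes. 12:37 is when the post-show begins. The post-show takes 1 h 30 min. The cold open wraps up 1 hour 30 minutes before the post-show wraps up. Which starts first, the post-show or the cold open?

The post-show ends at 12:37 + 90 min = 14:07.
The cold open ends at 14:07 − 90 min = 12:37.
The cold open starts at 12:37 − 55 min = 11:42.
The post-show starts at 12:37 and the cold open starts at 11:42, so the cold open is first.

the cold open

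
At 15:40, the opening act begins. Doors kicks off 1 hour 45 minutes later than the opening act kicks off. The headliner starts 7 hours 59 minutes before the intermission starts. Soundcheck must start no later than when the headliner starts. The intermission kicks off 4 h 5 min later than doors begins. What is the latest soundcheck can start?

13:31

Doors starts at 15:40 + 105 min = 17:25.
The intermission starts at 17:25 + 245 min = 21:30.
The headliner starts at 21:30 − 479 min = 13:31.
Soundcheck is bounded by the headliner, so the latest it can start is 13:31.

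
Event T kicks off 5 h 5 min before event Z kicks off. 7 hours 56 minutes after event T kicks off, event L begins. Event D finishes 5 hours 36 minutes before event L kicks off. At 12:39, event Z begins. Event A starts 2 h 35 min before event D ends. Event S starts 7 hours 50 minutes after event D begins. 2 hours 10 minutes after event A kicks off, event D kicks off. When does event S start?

17:19

Event T starts at 12:39 − 305 min = 07:34.
Event L starts at 07:34 + 476 min = 15:30.
Event D ends at 15:30 − 336 min = 09:54.
Event A starts at 09:54 − 155 min = 07:19.
Event D starts at 07:19 + 130 min = 09:29.
Event S starts at 09:29 + 470 min = 17:19.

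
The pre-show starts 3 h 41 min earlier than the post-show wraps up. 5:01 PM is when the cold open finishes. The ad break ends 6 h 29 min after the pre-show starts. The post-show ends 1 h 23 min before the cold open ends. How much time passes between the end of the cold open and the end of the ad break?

85 minutes

The post-show ends at 5:01 PM − 83 min = 3:38 PM.
The pre-show starts at 3:38 PM − 221 min = 11:57 AM.
The ad break ends at 11:57 AM + 389 min = 6:26 PM.
From 5:01 PM to 6:26 PM is 85 minutes.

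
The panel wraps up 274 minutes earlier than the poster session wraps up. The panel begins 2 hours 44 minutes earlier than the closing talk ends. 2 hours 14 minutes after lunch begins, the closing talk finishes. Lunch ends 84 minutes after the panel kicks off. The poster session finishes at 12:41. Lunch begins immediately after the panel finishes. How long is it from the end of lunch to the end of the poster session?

220 minutes

The panel ends at 12:41 − 274 min = 08:07.
So lunch starts at 08:07.
The closing talk ends at 08:07 + 134 min = 10:21.
The panel starts at 10:21 − 164 min = 07:37.
Lunch ends at 07:37 + 84 min = 09:01.
From 09:01 to 12:41 is 220 minutes.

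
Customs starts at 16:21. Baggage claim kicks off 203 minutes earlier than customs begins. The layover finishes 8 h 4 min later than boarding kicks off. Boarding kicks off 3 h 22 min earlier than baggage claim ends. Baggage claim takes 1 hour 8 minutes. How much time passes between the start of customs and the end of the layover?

2 hours 27 minutes

Baggage claim starts at 16:21 − 203 min = 12:58.
Baggage claim ends at 12:58 + 68 min = 14:06.
Boarding starts at 14:06 − 202 min = 10:44.
The layover ends at 10:44 + 484 min = 18:48.
From 16:21 to 18:48 is 2 hours 27 minutes.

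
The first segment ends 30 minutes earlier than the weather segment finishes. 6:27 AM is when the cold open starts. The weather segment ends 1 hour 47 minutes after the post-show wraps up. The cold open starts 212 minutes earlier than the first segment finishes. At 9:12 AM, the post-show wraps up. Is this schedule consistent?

The weather segment ends at 9:12 AM + 107 min = 10:59 AM.
The first segment ends at 10:59 AM − 30 min = 10:29 AM.
The cold open starts at 10:29 AM − 212 min = 6:57 AM.
But the cold open is also said to start at 6:27 AM — a 30-minute conflict.

No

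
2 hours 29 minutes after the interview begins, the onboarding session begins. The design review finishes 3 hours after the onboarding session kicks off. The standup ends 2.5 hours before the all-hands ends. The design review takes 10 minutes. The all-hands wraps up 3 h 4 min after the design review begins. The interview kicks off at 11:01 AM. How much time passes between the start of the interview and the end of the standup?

The onboarding session starts at 11:01 AM + 149 min = 1:30 PM.
The design review ends at 1:30 PM + 180 min = 4:30 PM.
The design review starts at 4:30 PM − 10 min = 4:20 PM.
The all-hands ends at 4:20 PM + 184 min = 7:24 PM.
The standup ends at 7:24 PM − 150 min = 4:54 PM.
From 11:01 AM to 4:54 PM is 5 h 53 min.

5 h 53 min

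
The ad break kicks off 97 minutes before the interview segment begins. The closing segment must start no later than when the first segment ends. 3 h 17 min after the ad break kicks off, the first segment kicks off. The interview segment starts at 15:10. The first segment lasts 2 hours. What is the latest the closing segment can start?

18:50

The ad break starts at 15:10 − 97 min = 13:33.
The first segment starts at 13:33 + 197 min = 16:50.
The first segment ends at 16:50 + 120 min = 18:50.
The closing segment is bounded by the first segment, so the latest it can start is 18:50.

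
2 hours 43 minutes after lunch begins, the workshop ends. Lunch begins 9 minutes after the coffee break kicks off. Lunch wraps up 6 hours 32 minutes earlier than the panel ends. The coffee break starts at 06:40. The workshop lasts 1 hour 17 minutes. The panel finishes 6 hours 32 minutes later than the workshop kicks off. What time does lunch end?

Lunch starts at 06:40 + 9 min = 06:49.
The workshop ends at 06:49 + 163 min = 09:32.
The workshop starts at 09:32 − 77 min = 08:15.
The panel ends at 08:15 + 392 min = 14:47.
Lunch ends at 14:47 − 392 min = 08:15.

08:15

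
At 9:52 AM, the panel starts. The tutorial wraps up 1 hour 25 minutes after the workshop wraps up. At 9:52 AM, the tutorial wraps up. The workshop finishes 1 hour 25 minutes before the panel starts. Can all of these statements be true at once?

The workshop ends at 9:52 AM − 85 min = 8:27 AM.
The tutorial ends at 8:27 AM + 85 min = 9:52 AM.
That matches the stated 9:52 AM, so the schedule is consistent.

Yes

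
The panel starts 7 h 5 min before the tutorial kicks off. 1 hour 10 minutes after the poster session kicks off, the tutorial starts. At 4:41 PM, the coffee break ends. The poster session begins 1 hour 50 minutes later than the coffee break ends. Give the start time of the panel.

The poster session starts at 4:41 PM + 110 min = 6:31 PM.
The tutorial starts at 6:31 PM + 70 min = 7:41 PM.
The panel starts at 7:41 PM − 425 min = 12:36 PM.

12:36 PM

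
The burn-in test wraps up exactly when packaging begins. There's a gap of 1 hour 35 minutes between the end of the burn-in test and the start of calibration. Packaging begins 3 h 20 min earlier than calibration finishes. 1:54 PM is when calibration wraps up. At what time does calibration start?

Packaging starts at 1:54 PM − 200 min = 10:34 AM.
So the burn-in test ends at 10:34 AM.
Calibration starts at 10:34 AM + 95 min = 12:09 PM.

12:09 PM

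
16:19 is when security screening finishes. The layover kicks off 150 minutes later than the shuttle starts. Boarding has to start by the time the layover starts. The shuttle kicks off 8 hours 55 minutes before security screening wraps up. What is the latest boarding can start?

09:54

The shuttle starts at 16:19 − 535 min = 07:24.
The layover starts at 07:24 + 150 min = 09:54.
Boarding is bounded by the layover, so the latest it can start is 09:54.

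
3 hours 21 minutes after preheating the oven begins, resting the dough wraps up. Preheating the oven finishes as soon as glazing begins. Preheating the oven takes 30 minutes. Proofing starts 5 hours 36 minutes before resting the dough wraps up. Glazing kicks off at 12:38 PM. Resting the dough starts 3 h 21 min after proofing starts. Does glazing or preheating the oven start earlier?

Preheating the oven ends at 12:38 PM.
Preheating the oven starts at 12:38 PM − 30 min = 12:08 PM.
Glazing starts at 12:38 PM and preheating the oven starts at 12:08 PM, so preheating the oven is first.

preheating the oven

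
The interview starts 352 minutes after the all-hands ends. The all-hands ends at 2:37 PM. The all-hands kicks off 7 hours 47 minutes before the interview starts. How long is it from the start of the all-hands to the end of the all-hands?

The interview starts at 2:37 PM + 352 min = 8:29 PM.
The all-hands starts at 8:29 PM − 467 min = 12:42 PM.
From 12:42 PM to 2:37 PM is 1 hour 55 minutes.

1 hour 55 minutes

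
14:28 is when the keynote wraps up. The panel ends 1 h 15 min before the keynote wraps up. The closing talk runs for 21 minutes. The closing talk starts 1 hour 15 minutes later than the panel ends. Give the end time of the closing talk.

The panel ends at 14:28 − 75 min = 13:13.
The closing talk starts at 13:13 + 75 min = 14:28.
The closing talk ends at 14:28 + 21 min = 14:49.

14:49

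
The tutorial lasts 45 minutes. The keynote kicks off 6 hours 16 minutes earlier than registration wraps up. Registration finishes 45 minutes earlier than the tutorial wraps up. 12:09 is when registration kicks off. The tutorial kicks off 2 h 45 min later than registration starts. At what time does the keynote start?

The tutorial starts at 12:09 + 165 min = 14:54.
The tutorial ends at 14:54 + 45 min = 15:39.
Registration ends at 15:39 − 45 min = 14:54.
The keynote starts at 14:54 − 376 min = 08:38.

08:38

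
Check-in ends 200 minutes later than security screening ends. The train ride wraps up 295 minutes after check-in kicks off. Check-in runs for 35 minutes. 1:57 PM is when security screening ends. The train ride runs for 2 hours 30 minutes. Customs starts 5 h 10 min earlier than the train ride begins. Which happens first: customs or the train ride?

Check-in ends at 1:57 PM + 200 min = 5:17 PM.
Check-in starts at 5:17 PM − 35 min = 4:42 PM.
The train ride ends at 4:42 PM + 295 min = 9:37 PM.
The train ride starts at 9:37 PM − 150 min = 7:07 PM.
Customs starts at 7:07 PM − 310 min = 1:57 PM.
Customs starts at 1:57 PM and the train ride starts at 7:07 PM, so customs is first.

customs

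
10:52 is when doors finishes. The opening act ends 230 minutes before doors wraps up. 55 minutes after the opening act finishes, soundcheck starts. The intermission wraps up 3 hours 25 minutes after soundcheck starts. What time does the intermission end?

The opening act ends at 10:52 − 230 min = 07:02.
Soundcheck starts at 07:02 + 55 min = 07:57.
The intermission ends at 07:57 + 205 min = 11:22.

11:22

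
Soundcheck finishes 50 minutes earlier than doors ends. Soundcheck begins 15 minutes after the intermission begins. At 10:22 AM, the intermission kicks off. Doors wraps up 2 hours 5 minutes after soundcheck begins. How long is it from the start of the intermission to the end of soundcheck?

an hour and a half

Soundcheck starts at 10:22 AM + 15 min = 10:37 AM.
Doors ends at 10:37 AM + 125 min = 12:42 PM.
Soundcheck ends at 12:42 PM − 50 min = 11:52 AM.
From 10:22 AM to 11:52 AM is an hour and a half.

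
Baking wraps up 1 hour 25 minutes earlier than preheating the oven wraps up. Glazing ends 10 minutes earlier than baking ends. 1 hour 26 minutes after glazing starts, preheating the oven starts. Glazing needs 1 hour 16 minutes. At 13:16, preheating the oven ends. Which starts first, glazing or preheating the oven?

Baking ends at 13:16 − 85 min = 11:51.
Glazing ends at 11:51 − 10 min = 11:41.
Glazing starts at 11:41 − 76 min = 10:25.
Preheating the oven starts at 10:25 + 86 min = 11:51.
Glazing starts at 10:25 and preheating the oven starts at 11:51, so glazing is first.

glazing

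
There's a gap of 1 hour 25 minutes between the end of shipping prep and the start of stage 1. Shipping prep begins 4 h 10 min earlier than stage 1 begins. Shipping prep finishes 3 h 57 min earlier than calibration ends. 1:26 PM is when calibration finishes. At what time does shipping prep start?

Shipping prep ends at 1:26 PM − 237 min = 9:29 AM.
Stage 1 starts at 9:29 AM + 85 min = 10:54 AM.
Shipping prep starts at 10:54 AM − 250 min = 6:44 AM.

6:44 AM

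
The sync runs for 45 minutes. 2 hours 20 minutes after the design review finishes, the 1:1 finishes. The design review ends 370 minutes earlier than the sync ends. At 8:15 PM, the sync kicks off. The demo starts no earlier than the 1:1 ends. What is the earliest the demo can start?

The sync ends at 8:15 PM + 45 min = 9:00 PM.
The design review ends at 9:00 PM − 370 min = 2:50 PM.
The 1:1 ends at 2:50 PM + 140 min = 5:10 PM.
The demo is bounded by the 1:1, so the earliest it can start is 5:10 PM.

5:10 PM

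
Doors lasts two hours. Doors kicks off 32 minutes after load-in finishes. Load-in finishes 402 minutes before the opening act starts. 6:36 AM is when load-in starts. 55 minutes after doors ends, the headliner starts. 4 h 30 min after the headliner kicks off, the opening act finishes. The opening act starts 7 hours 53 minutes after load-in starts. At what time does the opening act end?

The opening act starts at 6:36 AM + 473 min = 2:29 PM.
Load-in ends at 2:29 PM − 402 min = 7:47 AM.
Doors starts at 7:47 AM + 32 min = 8:19 AM.
Doors ends at 8:19 AM + 120 min = 10:19 AM.
The headliner starts at 10:19 AM + 55 min = 11:14 AM.
The opening act ends at 11:14 AM + 270 min = 3:44 PM.

3:44 PM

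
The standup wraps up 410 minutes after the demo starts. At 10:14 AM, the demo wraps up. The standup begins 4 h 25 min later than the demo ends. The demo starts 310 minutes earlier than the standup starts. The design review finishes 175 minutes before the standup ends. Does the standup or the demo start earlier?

The standup starts at 10:14 AM + 265 min = 2:39 PM.
The demo starts at 2:39 PM − 310 min = 9:29 AM.
The standup starts at 2:39 PM and the demo starts at 9:29 AM, so the demo is first.

the demo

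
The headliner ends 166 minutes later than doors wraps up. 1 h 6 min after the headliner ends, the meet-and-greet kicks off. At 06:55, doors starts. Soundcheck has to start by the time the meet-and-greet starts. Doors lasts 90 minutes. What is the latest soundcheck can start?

Doors ends at 06:55 + 90 min = 08:25.
The headliner ends at 08:25 + 166 min = 11:11.
The meet-and-greet starts at 11:11 + 66 min = 12:17.
Soundcheck is bounded by the meet-and-greet, so the latest it can start is 12:17.

12:17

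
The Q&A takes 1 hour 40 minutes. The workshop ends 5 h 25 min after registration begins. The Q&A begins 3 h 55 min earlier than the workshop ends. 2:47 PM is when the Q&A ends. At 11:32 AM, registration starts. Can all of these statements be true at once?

No

The workshop ends at 11:32 AM + 325 min = 4:57 PM.
The Q&A starts at 4:57 PM − 235 min = 1:02 PM.
The Q&A ends at 1:02 PM + 100 min = 2:42 PM.
But the Q&A is also said to end at 2:47 PM — a 5-minute conflict.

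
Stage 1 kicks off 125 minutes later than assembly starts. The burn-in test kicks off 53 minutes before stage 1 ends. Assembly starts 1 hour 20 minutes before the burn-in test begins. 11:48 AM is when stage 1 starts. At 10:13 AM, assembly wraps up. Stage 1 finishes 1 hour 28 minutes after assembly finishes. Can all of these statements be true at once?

No

Stage 1 ends at 10:13 AM + 88 min = 11:41 AM.
The burn-in test starts at 11:41 AM − 53 min = 10:48 AM.
Assembly starts at 10:48 AM − 80 min = 9:28 AM.
Stage 1 starts at 9:28 AM + 125 min = 11:33 AM.
But stage 1 is also said to start at 11:48 AM — a 15-minute conflict.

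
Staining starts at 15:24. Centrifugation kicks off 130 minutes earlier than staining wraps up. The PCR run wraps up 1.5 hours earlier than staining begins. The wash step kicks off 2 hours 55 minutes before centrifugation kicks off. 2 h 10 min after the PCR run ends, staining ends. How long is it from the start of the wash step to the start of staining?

4 h 25 min

The PCR run ends at 15:24 − 90 min = 13:54.
Staining ends at 13:54 + 130 min = 16:04.
Centrifugation starts at 16:04 − 130 min = 13:54.
The wash step starts at 13:54 − 175 min = 10:59.
From 10:59 to 15:24 is 4 h 25 min.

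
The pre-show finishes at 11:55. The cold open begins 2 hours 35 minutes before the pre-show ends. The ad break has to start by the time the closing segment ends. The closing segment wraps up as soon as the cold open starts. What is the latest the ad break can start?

The cold open starts at 11:55 − 155 min = 09:20.
So the closing segment ends at 09:20.
The ad break is bounded by the closing segment, so the latest it can start is 09:20.

09:20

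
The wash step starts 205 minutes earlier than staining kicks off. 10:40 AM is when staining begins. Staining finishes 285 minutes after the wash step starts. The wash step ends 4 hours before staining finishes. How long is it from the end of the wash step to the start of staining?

The wash step starts at 10:40 AM − 205 min = 7:15 AM.
Staining ends at 7:15 AM + 285 min = 12:00 PM.
The wash step ends at 12:00 PM − 240 min = 8:00 AM.
From 8:00 AM to 10:40 AM is 2 hours 40 minutes.

2 hours 40 minutes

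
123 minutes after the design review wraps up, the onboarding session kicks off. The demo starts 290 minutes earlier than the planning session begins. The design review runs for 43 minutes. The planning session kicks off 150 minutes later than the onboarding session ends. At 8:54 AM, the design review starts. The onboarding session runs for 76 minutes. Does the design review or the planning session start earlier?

the design review

The design review ends at 8:54 AM + 43 min = 9:37 AM.
The onboarding session starts at 9:37 AM + 123 min = 11:40 AM.
The onboarding session ends at 11:40 AM + 76 min = 12:56 PM.
The planning session starts at 12:56 PM + 150 min = 3:26 PM.
The design review starts at 8:54 AM and the planning session starts at 3:26 PM, so the design review is first.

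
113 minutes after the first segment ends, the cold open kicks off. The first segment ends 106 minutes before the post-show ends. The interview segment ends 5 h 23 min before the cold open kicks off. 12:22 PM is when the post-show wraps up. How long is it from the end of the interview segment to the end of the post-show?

The first segment ends at 12:22 PM − 106 min = 10:36 AM.
The cold open starts at 10:36 AM + 113 min = 12:29 PM.
The interview segment ends at 12:29 PM − 323 min = 7:06 AM.
From 7:06 AM to 12:22 PM is 316 minutes.

316 minutes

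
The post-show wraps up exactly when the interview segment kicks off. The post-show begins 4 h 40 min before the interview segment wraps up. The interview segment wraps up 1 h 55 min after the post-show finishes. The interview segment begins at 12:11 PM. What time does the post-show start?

9:26 AM

The post-show ends at 12:11 PM.
The interview segment ends at 12:11 PM + 115 min = 2:06 PM.
The post-show starts at 2:06 PM − 280 min = 9:26 AM.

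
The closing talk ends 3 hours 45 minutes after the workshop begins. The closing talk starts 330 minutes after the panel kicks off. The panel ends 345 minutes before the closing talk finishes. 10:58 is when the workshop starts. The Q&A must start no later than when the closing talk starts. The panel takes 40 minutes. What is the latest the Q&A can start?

The closing talk ends at 10:58 + 225 min = 14:43.
The panel ends at 14:43 − 345 min = 08:58.
The panel starts at 08:58 − 40 min = 08:18.
The closing talk starts at 08:18 + 330 min = 13:48.
The Q&A is bounded by the closing talk, so the latest it can start is 13:48.

13:48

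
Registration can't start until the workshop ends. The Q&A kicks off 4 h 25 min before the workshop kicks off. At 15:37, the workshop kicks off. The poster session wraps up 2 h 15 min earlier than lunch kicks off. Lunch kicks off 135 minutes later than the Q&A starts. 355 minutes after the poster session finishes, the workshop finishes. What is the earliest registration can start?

17:07

The Q&A starts at 15:37 − 265 min = 11:12.
Lunch starts at 11:12 + 135 min = 13:27.
The poster session ends at 13:27 − 135 min = 11:12.
The workshop ends at 11:12 + 355 min = 17:07.
Registration is bounded by the workshop, so the earliest it can start is 17:07.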